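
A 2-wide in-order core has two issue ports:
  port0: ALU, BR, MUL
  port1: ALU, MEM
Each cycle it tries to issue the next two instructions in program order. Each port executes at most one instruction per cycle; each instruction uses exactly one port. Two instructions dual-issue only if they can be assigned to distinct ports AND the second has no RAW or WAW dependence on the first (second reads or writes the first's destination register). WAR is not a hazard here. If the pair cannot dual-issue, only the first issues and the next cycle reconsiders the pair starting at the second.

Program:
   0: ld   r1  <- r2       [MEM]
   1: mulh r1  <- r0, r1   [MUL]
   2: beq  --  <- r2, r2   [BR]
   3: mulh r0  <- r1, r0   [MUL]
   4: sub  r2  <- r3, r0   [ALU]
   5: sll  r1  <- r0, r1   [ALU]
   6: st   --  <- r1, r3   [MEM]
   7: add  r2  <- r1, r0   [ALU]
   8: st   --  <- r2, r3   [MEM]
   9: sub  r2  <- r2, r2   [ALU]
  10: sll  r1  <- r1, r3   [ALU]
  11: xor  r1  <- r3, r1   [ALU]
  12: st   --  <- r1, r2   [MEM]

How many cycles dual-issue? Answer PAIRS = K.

#0 head=0: ld.MEM i0 RAW+WAW r1
#1 head=1: mulh.MUL i1 no-port MUL/BR
#2 head=2: beq.BR i2 no-port BR/MUL
#3 head=3: mulh.MUL i3 RAW r0
#4 head=4: sub.ALU sll.ALU i4/i5 dual
#5 head=6: st.MEM add.ALU i6/i7 dual
#6 head=8: st.MEM sub.ALU i8/i9 dual
#7 head=10: sll.ALU i10 RAW+WAW r1
#8 head=11: xor.ALU i11 RAW r1
#9 head=12: st.MEM i12 tail

PAIRS = 3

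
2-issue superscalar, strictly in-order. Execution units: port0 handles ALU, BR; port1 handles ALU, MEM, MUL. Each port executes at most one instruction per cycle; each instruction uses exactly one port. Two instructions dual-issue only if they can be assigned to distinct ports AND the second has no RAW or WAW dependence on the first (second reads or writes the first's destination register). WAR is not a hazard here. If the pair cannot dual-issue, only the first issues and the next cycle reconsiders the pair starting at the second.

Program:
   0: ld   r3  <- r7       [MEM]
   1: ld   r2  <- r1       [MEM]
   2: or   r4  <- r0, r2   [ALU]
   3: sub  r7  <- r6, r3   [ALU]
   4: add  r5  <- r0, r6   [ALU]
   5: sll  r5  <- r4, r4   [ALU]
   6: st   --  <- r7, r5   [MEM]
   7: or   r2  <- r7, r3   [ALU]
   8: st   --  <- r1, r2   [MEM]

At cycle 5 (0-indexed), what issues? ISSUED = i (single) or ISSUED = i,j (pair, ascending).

ISSUED = 6,7

  cy0 -> i0 (ld.MEM) no-port MEM/MEM
  cy1 -> i1 (ld.MEM) RAW r2
  cy2 -> i2+i3 (or.ALU+sub.ALU) dual
  cy3 -> i4 (add.ALU) WAW r5
  cy4 -> i5 (sll.ALU) RAW r5
  cy5 -> i6+i7 (st.MEM+or.ALU) dual
  cy6 -> i8 (st.MEM) tail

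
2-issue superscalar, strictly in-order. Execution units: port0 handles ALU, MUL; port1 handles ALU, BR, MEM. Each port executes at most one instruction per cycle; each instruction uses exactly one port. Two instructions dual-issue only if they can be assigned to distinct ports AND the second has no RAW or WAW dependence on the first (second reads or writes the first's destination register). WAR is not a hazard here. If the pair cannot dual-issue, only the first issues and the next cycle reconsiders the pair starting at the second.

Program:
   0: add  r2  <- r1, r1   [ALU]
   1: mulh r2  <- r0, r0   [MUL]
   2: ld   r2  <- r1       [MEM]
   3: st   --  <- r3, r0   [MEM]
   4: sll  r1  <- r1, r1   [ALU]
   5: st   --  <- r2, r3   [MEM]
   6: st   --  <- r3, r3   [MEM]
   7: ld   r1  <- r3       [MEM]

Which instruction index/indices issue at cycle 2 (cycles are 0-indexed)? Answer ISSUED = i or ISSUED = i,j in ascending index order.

0. add @i0  | WAW r2
1. mulh @i1  | WAW r2
2. ld @i2  | no-port MEM/MEM
3. st;sll @i3/i4  | dual
4. st @i5  | no-port MEM/MEM
5. st @i6  | no-port MEM/MEM
6. ld @i7  | tail

ISSUED = 2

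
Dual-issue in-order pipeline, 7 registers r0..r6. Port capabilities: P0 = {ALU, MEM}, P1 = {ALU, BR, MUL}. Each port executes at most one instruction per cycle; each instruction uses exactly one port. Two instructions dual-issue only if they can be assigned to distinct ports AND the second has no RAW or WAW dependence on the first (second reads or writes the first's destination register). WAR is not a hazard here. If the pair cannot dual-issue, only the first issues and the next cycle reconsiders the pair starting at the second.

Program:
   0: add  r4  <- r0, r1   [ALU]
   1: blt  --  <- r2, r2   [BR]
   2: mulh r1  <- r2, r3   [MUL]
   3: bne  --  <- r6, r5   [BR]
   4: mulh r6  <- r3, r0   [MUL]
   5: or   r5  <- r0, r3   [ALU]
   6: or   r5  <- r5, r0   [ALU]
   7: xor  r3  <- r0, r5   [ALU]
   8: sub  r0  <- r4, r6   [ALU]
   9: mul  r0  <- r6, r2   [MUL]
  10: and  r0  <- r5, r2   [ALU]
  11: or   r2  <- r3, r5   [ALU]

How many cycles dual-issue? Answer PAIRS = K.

PAIRS = 4

  cy0 -> i0,i1 (add/blt) pair
  cy1 -> i2 (mulh) no-port MUL/BR
  cy2 -> i3 (bne) no-port BR/MUL
  cy3 -> i4,i5 (mulh/or) pair
  cy4 -> i6 (or) RAW r5
  cy5 -> i7,i8 (xor/sub) pair
  cy6 -> i9 (mul) WAW r0
  cy7 -> i10,i11 (and/or) pair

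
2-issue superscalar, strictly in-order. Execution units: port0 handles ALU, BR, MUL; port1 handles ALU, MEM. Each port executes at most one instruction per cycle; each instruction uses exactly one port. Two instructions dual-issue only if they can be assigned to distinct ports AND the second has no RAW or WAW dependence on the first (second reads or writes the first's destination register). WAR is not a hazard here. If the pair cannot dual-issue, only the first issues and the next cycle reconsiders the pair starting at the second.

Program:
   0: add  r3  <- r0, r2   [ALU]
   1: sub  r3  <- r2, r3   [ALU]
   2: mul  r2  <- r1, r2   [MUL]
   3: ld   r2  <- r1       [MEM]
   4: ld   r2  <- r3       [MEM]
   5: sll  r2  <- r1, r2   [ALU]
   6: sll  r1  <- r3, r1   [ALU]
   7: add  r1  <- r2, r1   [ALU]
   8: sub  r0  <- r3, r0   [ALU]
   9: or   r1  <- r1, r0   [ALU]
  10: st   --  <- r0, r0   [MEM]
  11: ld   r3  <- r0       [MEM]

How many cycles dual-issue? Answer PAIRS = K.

#0 head=0: add.ALU i0 RAW+WAW r3
#1 head=1: sub.ALU;mul.MUL i1/i2 pair
#2 head=3: ld.MEM i3 no-port MEM/MEM
#3 head=4: ld.MEM i4 RAW+WAW r2
#4 head=5: sll.ALU;sll.ALU i5/i6 pair
#5 head=7: add.ALU;sub.ALU i7/i8 pair
#6 head=9: or.ALU;st.MEM i9/i10 pair
#7 head=11: ld.MEM i11 tail

PAIRS = 4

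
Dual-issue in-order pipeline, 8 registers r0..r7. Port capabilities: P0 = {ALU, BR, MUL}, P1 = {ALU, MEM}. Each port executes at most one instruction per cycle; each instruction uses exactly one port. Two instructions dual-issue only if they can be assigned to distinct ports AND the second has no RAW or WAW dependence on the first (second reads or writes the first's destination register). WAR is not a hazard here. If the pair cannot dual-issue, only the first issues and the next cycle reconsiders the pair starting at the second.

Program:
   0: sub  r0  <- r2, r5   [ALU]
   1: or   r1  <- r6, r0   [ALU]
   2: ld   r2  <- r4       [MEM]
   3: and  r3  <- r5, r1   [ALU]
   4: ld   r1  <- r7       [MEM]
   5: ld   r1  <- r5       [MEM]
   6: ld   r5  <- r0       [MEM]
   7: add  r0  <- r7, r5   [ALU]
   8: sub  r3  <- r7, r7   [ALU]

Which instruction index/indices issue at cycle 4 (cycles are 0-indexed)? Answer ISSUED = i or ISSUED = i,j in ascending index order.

c0: i0 sub.ALU  RAW r0
c1: i1+i2 or.ALU ld.MEM  2-wide
c2: i3+i4 and.ALU ld.MEM  2-wide
c3: i5 ld.MEM  no-port MEM/MEM
c4: i6 ld.MEM  RAW r5
c5: i7+i8 add.ALU sub.ALU  2-wide

ISSUED = 6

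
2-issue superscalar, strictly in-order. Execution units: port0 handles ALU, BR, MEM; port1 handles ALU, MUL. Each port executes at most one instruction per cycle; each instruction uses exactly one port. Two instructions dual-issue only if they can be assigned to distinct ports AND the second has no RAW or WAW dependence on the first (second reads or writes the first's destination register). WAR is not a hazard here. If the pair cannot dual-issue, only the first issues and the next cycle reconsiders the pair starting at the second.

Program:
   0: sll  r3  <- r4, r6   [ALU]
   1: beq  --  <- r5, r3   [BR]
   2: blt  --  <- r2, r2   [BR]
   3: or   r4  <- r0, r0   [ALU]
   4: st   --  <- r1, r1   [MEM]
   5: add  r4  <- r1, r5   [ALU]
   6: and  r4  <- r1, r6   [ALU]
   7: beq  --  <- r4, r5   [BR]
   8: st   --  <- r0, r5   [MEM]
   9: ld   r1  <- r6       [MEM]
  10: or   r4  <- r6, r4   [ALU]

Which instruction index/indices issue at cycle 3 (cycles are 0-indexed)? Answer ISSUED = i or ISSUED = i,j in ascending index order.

ISSUED = 4,5

c0: i0 sll.ALU  RAW r3
c1: i1 beq.BR  no-port BR/BR
c2: i2&i3 blt.BR or.ALU  2-wide
c3: i4&i5 st.MEM add.ALU  2-wide
c4: i6 and.ALU  RAW r4
c5: i7 beq.BR  no-port BR/MEM
c6: i8 st.MEM  no-port MEM/MEM
c7: i9&i10 ld.MEM or.ALU  2-wide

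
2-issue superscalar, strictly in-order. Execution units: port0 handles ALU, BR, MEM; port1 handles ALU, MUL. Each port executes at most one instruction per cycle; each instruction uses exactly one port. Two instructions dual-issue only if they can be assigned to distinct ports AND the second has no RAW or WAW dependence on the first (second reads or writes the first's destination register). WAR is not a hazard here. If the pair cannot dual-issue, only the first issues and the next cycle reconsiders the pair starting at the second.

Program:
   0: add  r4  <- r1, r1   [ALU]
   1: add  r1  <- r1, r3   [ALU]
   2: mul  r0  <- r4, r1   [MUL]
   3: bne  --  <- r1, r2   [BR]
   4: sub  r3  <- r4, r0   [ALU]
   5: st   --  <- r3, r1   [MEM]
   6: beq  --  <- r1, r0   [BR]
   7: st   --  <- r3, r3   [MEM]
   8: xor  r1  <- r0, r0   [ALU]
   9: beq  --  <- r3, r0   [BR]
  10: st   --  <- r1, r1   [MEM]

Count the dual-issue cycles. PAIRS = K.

#0 head=0: add+add i0&i1 pair
#1 head=2: mul+bne i2&i3 pair
#2 head=4: sub i4 RAW r3
#3 head=5: st i5 no-port MEM/BR
#4 head=6: beq i6 no-port BR/MEM
#5 head=7: st+xor i7&i8 pair
#6 head=9: beq i9 no-port BR/MEM
#7 head=10: st i10 tail

PAIRS = 3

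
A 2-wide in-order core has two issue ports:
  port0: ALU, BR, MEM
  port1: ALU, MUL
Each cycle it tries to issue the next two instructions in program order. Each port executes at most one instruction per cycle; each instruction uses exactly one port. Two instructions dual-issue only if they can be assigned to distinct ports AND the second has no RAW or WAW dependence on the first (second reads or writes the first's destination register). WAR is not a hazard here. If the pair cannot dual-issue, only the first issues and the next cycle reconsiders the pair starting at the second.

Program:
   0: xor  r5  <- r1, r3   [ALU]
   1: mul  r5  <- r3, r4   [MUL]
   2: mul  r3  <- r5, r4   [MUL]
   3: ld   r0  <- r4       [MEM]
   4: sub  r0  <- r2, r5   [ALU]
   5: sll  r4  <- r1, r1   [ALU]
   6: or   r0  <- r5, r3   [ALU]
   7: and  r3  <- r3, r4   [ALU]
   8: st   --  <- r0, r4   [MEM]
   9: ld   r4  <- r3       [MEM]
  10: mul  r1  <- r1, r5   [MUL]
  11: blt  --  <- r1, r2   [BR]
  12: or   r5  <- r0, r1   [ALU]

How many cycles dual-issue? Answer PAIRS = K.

  cy0 -> i0 (xor.ALU) WAW r5
  cy1 -> i1 (mul.MUL) no-port MUL/MUL
  cy2 -> i2&i3 (mul.MUL ld.MEM) 2-wide
  cy3 -> i4&i5 (sub.ALU sll.ALU) 2-wide
  cy4 -> i6&i7 (or.ALU and.ALU) 2-wide
  cy5 -> i8 (st.MEM) no-port MEM/MEM
  cy6 -> i9&i10 (ld.MEM mul.MUL) 2-wide
  cy7 -> i11&i12 (blt.BR or.ALU) 2-wide

PAIRS = 5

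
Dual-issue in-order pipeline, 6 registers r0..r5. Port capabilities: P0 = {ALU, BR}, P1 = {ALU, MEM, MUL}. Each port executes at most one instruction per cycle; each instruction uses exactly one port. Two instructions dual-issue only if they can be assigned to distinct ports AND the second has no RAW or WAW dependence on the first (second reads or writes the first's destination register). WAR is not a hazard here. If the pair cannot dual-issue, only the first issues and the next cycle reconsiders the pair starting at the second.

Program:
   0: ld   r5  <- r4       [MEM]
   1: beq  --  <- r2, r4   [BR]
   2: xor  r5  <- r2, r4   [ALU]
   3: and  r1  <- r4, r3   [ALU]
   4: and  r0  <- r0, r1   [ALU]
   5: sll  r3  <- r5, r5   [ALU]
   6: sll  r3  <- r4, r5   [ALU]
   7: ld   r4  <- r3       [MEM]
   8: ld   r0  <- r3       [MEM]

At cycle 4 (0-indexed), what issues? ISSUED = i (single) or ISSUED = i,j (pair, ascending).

ISSUED = 7

[0] i0+i1  ld/beq  -- dual
[1] i2+i3  xor/and  -- dual
[2] i4+i5  and/sll  -- dual
[3] i6  sll  -- RAW r3
[4] i7  ld  -- no-port MEM/MEM
[5] i8  ld  -- tail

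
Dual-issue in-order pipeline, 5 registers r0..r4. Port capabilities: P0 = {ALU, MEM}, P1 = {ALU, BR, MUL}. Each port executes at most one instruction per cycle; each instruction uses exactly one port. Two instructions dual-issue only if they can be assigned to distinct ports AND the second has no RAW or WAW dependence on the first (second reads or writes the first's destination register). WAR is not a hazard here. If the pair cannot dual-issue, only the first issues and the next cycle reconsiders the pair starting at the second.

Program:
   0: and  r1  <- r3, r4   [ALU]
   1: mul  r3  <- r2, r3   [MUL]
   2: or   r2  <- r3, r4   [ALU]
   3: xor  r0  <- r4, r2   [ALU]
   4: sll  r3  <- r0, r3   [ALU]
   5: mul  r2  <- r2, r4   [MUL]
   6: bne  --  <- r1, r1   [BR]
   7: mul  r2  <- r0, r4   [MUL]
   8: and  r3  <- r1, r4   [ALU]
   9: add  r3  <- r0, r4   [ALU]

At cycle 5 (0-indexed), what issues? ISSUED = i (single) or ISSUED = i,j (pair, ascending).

ISSUED = 7,8

0. and.ALU+mul.MUL @i0+i1  | dual
1. or.ALU @i2  | RAW r2
2. xor.ALU @i3  | RAW r0
3. sll.ALU+mul.MUL @i4+i5  | dual
4. bne.BR @i6  | no-port BR/MUL
5. mul.MUL+and.ALU @i7+i8  | dual
6. add.ALU @i9  | tail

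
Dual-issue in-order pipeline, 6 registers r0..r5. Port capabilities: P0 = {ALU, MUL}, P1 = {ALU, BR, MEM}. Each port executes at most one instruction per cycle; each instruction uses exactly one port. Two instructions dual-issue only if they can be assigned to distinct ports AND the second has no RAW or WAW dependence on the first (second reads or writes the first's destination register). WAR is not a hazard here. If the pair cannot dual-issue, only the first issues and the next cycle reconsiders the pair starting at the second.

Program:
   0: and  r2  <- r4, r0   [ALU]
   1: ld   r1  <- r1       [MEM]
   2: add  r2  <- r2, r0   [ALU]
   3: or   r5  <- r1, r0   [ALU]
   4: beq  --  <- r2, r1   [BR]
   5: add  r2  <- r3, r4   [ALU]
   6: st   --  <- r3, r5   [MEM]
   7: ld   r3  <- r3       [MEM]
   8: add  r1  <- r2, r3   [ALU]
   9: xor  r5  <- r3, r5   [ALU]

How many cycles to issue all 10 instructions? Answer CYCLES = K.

CYCLES = 6

  cy0 -> i0/i1 (and/ld) 2-wide
  cy1 -> i2/i3 (add/or) 2-wide
  cy2 -> i4/i5 (beq/add) 2-wide
  cy3 -> i6 (st) no-port MEM/MEM
  cy4 -> i7 (ld) RAW r3
  cy5 -> i8/i9 (add/xor) 2-wide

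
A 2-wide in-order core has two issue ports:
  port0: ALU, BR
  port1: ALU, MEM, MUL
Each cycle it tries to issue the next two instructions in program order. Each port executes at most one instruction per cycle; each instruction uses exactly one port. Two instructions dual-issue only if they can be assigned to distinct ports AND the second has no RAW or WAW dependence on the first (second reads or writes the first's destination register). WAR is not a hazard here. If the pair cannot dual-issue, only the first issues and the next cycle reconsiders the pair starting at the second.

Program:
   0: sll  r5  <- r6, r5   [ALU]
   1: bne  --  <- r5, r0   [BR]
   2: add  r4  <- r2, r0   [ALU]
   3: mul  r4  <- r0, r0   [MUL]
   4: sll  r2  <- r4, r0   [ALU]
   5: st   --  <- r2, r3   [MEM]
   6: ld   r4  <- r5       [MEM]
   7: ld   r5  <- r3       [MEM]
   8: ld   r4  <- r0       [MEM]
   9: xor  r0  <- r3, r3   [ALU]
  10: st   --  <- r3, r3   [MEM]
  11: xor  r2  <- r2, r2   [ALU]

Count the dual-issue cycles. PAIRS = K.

PAIRS = 3

0. sll.ALU @i0  | RAW r5
1. bne.BR/add.ALU @i1/i2  | pair
2. mul.MUL @i3  | RAW r4
3. sll.ALU @i4  | RAW r2
4. st.MEM @i5  | no-port MEM/MEM
5. ld.MEM @i6  | no-port MEM/MEM
6. ld.MEM @i7  | no-port MEM/MEM
7. ld.MEM/xor.ALU @i8/i9  | pair
8. st.MEM/xor.ALU @i10/i11  | pair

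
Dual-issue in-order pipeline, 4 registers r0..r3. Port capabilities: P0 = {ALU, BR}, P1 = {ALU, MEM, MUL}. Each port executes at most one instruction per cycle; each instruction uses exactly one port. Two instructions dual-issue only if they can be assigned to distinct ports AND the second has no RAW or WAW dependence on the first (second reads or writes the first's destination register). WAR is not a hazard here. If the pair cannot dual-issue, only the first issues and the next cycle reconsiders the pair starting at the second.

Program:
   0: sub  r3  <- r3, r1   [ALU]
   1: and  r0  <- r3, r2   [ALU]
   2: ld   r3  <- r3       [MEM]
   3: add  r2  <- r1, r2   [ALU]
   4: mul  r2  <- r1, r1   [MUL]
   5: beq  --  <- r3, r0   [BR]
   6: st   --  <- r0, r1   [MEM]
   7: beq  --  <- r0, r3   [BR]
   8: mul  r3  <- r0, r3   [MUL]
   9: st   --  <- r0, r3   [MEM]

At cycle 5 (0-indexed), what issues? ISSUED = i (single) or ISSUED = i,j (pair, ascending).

c0: i0 sub  RAW r3
c1: i1,i2 and/ld  dual
c2: i3 add  WAW r2
c3: i4,i5 mul/beq  dual
c4: i6,i7 st/beq  dual
c5: i8 mul  no-port MUL/MEM
c6: i9 st  tail

ISSUED = 8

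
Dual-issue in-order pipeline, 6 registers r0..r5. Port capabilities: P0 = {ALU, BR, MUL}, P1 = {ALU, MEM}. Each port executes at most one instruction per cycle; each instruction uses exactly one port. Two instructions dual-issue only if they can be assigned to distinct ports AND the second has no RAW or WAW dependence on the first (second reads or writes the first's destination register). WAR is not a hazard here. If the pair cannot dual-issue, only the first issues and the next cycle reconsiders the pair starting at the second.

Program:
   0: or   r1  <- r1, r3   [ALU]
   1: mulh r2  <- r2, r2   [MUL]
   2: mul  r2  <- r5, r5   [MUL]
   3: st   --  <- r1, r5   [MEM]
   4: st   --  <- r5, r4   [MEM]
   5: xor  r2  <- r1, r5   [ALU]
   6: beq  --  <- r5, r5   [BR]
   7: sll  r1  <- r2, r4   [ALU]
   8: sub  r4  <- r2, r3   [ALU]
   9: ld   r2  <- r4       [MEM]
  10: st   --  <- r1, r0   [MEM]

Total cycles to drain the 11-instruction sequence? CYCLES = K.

#0 head=0: or mulh i0,i1 pair
#1 head=2: mul st i2,i3 pair
#2 head=4: st xor i4,i5 pair
#3 head=6: beq sll i6,i7 pair
#4 head=8: sub i8 RAW r4
#5 head=9: ld i9 no-port MEM/MEM
#6 head=10: st i10 tail

CYCLES = 7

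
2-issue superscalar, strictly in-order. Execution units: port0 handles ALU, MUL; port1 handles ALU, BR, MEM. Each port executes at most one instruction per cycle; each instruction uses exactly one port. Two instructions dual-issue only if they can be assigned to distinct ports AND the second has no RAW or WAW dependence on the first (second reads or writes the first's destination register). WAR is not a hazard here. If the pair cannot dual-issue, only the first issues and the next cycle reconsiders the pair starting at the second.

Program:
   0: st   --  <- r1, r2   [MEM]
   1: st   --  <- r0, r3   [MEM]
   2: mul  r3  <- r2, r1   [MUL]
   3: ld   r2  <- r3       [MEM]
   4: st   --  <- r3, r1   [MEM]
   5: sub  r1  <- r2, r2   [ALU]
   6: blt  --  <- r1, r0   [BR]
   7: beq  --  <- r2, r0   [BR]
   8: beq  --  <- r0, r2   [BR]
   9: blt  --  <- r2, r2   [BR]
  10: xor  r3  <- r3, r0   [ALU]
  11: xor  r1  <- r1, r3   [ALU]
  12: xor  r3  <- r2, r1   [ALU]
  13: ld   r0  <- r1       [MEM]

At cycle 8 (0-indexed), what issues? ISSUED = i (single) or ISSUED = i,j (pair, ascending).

[0] i0  st  -- no-port MEM/MEM
[1] i1+i2  st mul  -- pair
[2] i3  ld  -- no-port MEM/MEM
[3] i4+i5  st sub  -- pair
[4] i6  blt  -- no-port BR/BR
[5] i7  beq  -- no-port BR/BR
[6] i8  beq  -- no-port BR/BR
[7] i9+i10  blt xor  -- pair
[8] i11  xor  -- RAW r1
[9] i12+i13  xor ld  -- pair

ISSUED = 11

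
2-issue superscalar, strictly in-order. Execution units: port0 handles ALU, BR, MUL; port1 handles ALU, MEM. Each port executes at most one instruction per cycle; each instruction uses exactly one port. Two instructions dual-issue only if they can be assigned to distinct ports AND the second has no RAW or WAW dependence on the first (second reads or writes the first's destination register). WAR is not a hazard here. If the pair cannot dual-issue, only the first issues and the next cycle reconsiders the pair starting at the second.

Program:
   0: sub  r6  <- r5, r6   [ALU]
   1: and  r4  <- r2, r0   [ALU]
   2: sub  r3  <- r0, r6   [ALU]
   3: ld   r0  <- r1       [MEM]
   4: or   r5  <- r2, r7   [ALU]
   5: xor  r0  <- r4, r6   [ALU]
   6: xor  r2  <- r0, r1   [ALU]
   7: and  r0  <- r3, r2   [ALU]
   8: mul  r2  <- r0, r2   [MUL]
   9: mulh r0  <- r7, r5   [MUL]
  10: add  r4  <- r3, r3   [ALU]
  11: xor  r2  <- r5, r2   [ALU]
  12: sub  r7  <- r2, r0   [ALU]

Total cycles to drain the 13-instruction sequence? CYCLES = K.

CYCLES = 9

#0 head=0: sub;and i0+i1 pair
#1 head=2: sub;ld i2+i3 pair
#2 head=4: or;xor i4+i5 pair
#3 head=6: xor i6 RAW r2
#4 head=7: and i7 RAW r0
#5 head=8: mul i8 no-port MUL/MUL
#6 head=9: mulh;add i9+i10 pair
#7 head=11: xor i11 RAW r2
#8 head=12: sub i12 tail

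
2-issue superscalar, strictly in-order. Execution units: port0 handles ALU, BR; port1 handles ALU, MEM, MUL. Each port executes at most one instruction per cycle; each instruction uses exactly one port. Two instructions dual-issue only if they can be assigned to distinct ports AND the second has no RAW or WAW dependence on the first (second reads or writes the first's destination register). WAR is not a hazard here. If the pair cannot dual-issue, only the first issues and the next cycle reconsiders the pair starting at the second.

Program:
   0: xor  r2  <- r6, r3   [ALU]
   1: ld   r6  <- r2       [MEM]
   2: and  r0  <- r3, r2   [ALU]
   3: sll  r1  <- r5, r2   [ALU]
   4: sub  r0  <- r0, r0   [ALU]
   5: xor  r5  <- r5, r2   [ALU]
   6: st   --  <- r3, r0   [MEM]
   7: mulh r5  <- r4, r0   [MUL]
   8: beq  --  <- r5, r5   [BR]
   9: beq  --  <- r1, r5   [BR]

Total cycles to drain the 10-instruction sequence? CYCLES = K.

CYCLES = 7

[0] i0  xor  -- RAW r2
[1] i1+i2  ld+and  -- 2-wide
[2] i3+i4  sll+sub  -- 2-wide
[3] i5+i6  xor+st  -- 2-wide
[4] i7  mulh  -- RAW r5
[5] i8  beq  -- no-port BR/BR
[6] i9  beq  -- tail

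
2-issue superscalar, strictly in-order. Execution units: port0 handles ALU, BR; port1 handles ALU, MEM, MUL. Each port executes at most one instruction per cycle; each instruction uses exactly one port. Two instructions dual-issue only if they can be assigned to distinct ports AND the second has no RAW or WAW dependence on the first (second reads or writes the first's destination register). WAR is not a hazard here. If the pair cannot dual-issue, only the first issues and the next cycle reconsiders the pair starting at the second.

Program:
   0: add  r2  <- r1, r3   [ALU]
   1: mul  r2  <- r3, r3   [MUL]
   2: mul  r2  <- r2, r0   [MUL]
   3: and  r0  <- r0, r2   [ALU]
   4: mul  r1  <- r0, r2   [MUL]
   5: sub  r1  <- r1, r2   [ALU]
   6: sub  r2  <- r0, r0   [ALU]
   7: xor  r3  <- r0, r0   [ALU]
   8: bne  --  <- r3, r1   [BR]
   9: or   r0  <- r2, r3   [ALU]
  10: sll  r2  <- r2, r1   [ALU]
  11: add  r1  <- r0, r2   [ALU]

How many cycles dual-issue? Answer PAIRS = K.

PAIRS = 2

c0: i0 add  WAW r2
c1: i1 mul  no-port MUL/MUL
c2: i2 mul  RAW r2
c3: i3 and  RAW r0
c4: i4 mul  RAW+WAW r1
c5: i5&i6 sub;sub  2-wide
c6: i7 xor  RAW r3
c7: i8&i9 bne;or  2-wide
c8: i10 sll  RAW r2
c9: i11 add  tail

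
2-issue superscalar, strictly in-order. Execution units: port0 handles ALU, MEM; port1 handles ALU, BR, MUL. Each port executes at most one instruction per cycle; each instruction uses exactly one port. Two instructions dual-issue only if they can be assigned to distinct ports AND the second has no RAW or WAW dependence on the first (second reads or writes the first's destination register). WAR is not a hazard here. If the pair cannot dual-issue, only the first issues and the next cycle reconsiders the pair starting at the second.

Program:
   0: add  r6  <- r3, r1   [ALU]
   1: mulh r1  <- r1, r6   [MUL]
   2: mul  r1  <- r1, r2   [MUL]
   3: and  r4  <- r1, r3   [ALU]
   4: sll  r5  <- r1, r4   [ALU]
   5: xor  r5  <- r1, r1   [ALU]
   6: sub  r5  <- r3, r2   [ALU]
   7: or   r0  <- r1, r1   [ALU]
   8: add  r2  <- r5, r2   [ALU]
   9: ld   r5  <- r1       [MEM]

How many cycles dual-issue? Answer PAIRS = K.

PAIRS = 2

  cy0 -> i0 (add) RAW r6
  cy1 -> i1 (mulh) no-port MUL/MUL
  cy2 -> i2 (mul) RAW r1
  cy3 -> i3 (and) RAW r4
  cy4 -> i4 (sll) WAW r5
  cy5 -> i5 (xor) WAW r5
  cy6 -> i6&i7 (sub/or) pair
  cy7 -> i8&i9 (add/ld) pair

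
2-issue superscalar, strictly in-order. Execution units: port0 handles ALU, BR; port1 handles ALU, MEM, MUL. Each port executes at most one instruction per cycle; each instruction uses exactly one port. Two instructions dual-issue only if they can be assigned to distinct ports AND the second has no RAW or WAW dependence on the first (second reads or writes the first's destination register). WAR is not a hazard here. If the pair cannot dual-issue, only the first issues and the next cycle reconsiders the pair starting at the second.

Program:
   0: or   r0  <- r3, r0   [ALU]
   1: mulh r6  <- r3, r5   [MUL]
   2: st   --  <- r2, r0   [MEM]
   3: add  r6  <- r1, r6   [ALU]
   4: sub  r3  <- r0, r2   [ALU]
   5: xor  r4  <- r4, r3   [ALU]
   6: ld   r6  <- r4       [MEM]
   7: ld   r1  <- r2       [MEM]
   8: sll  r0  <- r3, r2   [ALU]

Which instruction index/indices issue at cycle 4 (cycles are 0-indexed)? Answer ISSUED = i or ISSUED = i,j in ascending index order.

t=0 i0,i1:or mulh ; dual
t=1 i2,i3:st add ; dual
t=2 i4:sub ; RAW r3
t=3 i5:xor ; RAW r4
t=4 i6:ld ; no-port MEM/MEM
t=5 i7,i8:ld sll ; dual

ISSUED = 6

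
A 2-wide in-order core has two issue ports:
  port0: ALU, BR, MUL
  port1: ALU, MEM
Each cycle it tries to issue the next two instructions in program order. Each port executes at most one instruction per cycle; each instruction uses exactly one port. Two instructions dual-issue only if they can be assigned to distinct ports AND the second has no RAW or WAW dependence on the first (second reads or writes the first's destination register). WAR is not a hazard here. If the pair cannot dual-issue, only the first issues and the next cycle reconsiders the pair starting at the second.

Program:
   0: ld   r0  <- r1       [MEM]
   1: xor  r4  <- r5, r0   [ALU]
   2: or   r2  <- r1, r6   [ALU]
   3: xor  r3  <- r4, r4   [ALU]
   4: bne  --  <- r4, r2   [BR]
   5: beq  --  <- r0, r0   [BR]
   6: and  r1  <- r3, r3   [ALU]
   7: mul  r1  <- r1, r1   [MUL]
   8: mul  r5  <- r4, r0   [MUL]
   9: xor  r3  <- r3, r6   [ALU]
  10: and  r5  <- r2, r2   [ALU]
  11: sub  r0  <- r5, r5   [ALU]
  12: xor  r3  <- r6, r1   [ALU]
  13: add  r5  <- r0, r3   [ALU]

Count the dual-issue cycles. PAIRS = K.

PAIRS = 5

#0 head=0: ld i0 RAW r0
#1 head=1: xor/or i1/i2 pair
#2 head=3: xor/bne i3/i4 pair
#3 head=5: beq/and i5/i6 pair
#4 head=7: mul i7 no-port MUL/MUL
#5 head=8: mul/xor i8/i9 pair
#6 head=10: and i10 RAW r5
#7 head=11: sub/xor i11/i12 pair
#8 head=13: add i13 tail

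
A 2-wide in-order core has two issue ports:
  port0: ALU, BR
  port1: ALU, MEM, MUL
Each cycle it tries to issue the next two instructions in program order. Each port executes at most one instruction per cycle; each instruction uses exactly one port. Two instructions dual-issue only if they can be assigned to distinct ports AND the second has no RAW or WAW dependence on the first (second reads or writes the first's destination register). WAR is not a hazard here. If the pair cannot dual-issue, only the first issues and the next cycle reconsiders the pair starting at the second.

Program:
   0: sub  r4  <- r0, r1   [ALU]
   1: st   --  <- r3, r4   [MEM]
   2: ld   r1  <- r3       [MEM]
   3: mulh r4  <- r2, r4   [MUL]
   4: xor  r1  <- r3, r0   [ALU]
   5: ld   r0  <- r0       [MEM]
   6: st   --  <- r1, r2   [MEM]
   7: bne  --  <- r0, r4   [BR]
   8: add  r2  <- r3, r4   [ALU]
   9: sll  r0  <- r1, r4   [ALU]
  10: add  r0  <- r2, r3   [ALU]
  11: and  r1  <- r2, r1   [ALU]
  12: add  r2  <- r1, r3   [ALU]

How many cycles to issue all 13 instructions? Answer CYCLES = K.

[0] i0  sub.ALU  -- RAW r4
[1] i1  st.MEM  -- no-port MEM/MEM
[2] i2  ld.MEM  -- no-port MEM/MUL
[3] i3&i4  mulh.MUL+xor.ALU  -- pair
[4] i5  ld.MEM  -- no-port MEM/MEM
[5] i6&i7  st.MEM+bne.BR  -- pair
[6] i8&i9  add.ALU+sll.ALU  -- pair
[7] i10&i11  add.ALU+and.ALU  -- pair
[8] i12  add.ALU  -- tail

CYCLES = 9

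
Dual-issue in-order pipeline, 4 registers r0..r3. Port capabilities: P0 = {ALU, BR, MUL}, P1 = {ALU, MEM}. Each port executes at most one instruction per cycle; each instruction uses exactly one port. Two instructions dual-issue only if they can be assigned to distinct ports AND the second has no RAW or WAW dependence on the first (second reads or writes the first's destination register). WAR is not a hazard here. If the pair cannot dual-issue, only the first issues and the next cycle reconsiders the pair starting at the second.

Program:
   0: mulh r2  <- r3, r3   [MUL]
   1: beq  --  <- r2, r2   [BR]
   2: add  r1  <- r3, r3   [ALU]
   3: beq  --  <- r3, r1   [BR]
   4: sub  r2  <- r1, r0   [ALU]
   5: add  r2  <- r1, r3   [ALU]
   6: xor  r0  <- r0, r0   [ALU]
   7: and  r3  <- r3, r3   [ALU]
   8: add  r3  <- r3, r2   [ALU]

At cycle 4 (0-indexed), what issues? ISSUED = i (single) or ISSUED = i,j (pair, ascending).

[0] i0  mulh  -- no-port MUL/BR
[1] i1/i2  beq add  -- pair
[2] i3/i4  beq sub  -- pair
[3] i5/i6  add xor  -- pair
[4] i7  and  -- RAW+WAW r3
[5] i8  add  -- tail

ISSUED = 7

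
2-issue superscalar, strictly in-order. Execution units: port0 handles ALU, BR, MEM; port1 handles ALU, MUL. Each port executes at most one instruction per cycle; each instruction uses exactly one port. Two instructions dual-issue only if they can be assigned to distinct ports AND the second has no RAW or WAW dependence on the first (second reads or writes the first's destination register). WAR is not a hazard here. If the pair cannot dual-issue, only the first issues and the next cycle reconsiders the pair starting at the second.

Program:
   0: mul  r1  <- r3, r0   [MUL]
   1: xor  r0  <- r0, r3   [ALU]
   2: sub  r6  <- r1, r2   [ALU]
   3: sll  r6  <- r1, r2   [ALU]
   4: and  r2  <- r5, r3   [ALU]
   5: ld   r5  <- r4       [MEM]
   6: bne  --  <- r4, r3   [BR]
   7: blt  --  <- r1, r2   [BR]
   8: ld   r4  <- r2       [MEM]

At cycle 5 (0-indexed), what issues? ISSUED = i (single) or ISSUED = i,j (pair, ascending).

ISSUED = 7

[0] i0,i1  mul xor  -- 2-wide
[1] i2  sub  -- WAW r6
[2] i3,i4  sll and  -- 2-wide
[3] i5  ld  -- no-port MEM/BR
[4] i6  bne  -- no-port BR/BR
[5] i7  blt  -- no-port BR/MEM
[6] i8  ld  -- tail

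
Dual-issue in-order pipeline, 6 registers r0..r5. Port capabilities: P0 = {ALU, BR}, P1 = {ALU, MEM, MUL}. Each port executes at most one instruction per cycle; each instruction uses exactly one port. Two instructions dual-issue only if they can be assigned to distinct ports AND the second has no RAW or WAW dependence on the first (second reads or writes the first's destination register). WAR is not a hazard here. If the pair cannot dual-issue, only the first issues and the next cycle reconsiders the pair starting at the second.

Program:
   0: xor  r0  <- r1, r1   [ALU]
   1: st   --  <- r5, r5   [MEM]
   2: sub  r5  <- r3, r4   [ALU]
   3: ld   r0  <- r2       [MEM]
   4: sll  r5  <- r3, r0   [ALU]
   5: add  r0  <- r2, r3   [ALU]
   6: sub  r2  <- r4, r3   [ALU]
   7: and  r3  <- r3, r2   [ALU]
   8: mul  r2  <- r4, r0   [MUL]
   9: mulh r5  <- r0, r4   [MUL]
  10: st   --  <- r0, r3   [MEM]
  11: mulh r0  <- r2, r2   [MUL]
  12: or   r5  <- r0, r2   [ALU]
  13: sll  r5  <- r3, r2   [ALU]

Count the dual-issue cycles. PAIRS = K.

0. xor;st @i0&i1  | dual
1. sub;ld @i2&i3  | dual
2. sll;add @i4&i5  | dual
3. sub @i6  | RAW r2
4. and;mul @i7&i8  | dual
5. mulh @i9  | no-port MUL/MEM
6. st @i10  | no-port MEM/MUL
7. mulh @i11  | RAW r0
8. or @i12  | WAW r5
9. sll @i13  | tail

PAIRS = 4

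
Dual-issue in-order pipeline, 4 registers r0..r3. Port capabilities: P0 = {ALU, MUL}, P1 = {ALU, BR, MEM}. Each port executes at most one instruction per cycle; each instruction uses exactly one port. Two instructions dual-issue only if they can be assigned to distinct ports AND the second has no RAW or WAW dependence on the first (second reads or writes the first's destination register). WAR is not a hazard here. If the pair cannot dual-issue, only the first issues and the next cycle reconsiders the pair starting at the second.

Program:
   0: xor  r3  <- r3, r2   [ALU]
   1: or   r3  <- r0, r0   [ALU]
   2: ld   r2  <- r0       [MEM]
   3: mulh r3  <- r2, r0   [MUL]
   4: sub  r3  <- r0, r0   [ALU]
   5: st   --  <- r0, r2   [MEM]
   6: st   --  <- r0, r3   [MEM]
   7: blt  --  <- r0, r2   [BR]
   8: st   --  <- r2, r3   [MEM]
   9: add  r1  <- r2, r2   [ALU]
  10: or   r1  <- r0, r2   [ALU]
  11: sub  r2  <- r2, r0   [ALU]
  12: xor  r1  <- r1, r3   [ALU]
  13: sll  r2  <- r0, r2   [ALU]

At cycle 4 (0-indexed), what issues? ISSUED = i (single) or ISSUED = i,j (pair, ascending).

ISSUED = 6

0. xor.ALU @i0  | WAW r3
1. or.ALU ld.MEM @i1,i2  | 2-wide
2. mulh.MUL @i3  | WAW r3
3. sub.ALU st.MEM @i4,i5  | 2-wide
4. st.MEM @i6  | no-port MEM/BR
5. blt.BR @i7  | no-port BR/MEM
6. st.MEM add.ALU @i8,i9  | 2-wide
7. or.ALU sub.ALU @i10,i11  | 2-wide
8. xor.ALU sll.ALU @i12,i13  | 2-wide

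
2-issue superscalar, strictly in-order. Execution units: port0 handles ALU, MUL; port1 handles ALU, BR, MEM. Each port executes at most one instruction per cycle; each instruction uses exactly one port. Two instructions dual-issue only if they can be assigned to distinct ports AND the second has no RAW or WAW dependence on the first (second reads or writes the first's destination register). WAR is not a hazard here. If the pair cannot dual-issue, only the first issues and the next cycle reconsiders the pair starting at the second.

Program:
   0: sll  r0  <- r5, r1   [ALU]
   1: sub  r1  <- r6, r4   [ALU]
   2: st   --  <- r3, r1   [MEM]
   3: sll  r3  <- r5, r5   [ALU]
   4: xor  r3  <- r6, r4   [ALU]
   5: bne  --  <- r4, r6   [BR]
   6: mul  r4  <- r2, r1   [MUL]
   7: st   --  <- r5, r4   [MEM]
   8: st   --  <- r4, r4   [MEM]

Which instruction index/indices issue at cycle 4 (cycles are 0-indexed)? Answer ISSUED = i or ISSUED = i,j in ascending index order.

ISSUED = 7

  cy0 -> i0,i1 (sll;sub) 2-wide
  cy1 -> i2,i3 (st;sll) 2-wide
  cy2 -> i4,i5 (xor;bne) 2-wide
  cy3 -> i6 (mul) RAW r4
  cy4 -> i7 (st) no-port MEM/MEM
  cy5 -> i8 (st) tail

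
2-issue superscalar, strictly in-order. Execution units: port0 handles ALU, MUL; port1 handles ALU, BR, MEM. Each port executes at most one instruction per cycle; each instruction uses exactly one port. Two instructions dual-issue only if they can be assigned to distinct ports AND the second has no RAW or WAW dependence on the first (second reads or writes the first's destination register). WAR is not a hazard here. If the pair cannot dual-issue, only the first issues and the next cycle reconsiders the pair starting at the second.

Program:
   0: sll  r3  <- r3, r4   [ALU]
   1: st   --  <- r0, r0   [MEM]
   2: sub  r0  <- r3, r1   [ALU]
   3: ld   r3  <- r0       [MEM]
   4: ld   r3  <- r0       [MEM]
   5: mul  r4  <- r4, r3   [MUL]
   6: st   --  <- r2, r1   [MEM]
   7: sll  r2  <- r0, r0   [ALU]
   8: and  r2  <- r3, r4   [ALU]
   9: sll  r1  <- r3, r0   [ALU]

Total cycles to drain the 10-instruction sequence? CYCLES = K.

CYCLES = 7

t=0 i0/i1:sll.ALU st.MEM ; pair
t=1 i2:sub.ALU ; RAW r0
t=2 i3:ld.MEM ; no-port MEM/MEM
t=3 i4:ld.MEM ; RAW r3
t=4 i5/i6:mul.MUL st.MEM ; pair
t=5 i7:sll.ALU ; WAW r2
t=6 i8/i9:and.ALU sll.ALU ; pair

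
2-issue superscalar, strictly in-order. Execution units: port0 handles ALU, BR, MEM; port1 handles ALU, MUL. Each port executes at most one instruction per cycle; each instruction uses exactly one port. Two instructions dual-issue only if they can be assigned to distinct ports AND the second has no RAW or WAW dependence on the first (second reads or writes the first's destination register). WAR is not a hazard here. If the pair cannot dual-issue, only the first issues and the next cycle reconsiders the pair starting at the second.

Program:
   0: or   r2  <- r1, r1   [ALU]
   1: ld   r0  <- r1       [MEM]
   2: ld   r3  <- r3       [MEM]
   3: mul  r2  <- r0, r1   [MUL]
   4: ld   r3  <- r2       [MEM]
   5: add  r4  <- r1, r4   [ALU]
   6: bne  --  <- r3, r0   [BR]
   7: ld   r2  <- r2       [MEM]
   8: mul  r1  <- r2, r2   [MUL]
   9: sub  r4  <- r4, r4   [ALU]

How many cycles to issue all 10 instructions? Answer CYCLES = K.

CYCLES = 6

0. or+ld @i0&i1  | 2-wide
1. ld+mul @i2&i3  | 2-wide
2. ld+add @i4&i5  | 2-wide
3. bne @i6  | no-port BR/MEM
4. ld @i7  | RAW r2
5. mul+sub @i8&i9  | 2-wide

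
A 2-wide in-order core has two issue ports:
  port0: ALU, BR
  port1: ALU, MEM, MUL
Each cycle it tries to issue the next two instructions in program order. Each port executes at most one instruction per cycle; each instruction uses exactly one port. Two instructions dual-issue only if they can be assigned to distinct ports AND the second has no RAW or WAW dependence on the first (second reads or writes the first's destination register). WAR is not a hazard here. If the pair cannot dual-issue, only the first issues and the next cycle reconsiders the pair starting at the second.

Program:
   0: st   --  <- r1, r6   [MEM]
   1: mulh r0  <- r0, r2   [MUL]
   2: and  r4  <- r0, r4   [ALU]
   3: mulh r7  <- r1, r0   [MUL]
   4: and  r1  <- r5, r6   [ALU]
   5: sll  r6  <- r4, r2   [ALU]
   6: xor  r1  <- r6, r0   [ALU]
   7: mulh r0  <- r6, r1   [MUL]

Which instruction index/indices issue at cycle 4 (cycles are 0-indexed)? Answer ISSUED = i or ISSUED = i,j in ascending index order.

t=0 i0:st.MEM ; no-port MEM/MUL
t=1 i1:mulh.MUL ; RAW r0
t=2 i2+i3:and.ALU/mulh.MUL ; 2-wide
t=3 i4+i5:and.ALU/sll.ALU ; 2-wide
t=4 i6:xor.ALU ; RAW r1
t=5 i7:mulh.MUL ; tail

ISSUED = 6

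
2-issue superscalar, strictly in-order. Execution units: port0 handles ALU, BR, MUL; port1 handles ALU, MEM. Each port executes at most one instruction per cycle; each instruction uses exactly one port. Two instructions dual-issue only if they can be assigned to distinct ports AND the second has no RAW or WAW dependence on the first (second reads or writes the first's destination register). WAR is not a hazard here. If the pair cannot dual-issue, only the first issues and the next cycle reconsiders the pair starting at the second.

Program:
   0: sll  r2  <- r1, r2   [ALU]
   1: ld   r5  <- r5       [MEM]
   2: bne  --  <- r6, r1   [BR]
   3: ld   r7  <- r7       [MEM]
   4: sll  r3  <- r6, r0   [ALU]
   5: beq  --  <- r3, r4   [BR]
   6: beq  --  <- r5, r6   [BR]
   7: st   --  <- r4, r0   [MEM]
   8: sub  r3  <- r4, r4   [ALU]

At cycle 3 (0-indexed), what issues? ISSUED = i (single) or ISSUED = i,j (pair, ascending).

0. sll.ALU;ld.MEM @i0,i1  | 2-wide
1. bne.BR;ld.MEM @i2,i3  | 2-wide
2. sll.ALU @i4  | RAW r3
3. beq.BR @i5  | no-port BR/BR
4. beq.BR;st.MEM @i6,i7  | 2-wide
5. sub.ALU @i8  | tail

ISSUED = 5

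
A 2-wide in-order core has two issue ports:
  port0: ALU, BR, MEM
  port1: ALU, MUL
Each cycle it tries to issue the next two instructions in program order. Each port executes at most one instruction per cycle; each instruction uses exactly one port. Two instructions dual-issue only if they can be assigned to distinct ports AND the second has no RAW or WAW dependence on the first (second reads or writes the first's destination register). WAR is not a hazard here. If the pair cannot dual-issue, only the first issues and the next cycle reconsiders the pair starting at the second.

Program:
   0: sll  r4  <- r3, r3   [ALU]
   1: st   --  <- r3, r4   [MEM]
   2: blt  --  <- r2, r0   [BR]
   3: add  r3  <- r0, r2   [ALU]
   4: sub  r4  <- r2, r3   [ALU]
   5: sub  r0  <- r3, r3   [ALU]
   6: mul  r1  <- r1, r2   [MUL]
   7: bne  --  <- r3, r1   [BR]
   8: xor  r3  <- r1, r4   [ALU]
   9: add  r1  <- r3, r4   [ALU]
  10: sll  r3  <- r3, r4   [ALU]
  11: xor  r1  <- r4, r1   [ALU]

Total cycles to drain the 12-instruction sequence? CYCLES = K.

  cy0 -> i0 (sll.ALU) RAW r4
  cy1 -> i1 (st.MEM) no-port MEM/BR
  cy2 -> i2&i3 (blt.BR/add.ALU) dual
  cy3 -> i4&i5 (sub.ALU/sub.ALU) dual
  cy4 -> i6 (mul.MUL) RAW r1
  cy5 -> i7&i8 (bne.BR/xor.ALU) dual
  cy6 -> i9&i10 (add.ALU/sll.ALU) dual
  cy7 -> i11 (xor.ALU) tail

CYCLES = 8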